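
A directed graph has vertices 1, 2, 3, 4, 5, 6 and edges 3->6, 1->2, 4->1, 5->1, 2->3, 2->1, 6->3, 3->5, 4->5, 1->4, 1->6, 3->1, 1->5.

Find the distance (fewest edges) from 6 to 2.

3

Distance 0: 6.
Distance 1: 3.
Distance 2: 1, 5.
Distance 3: 2, 4 — contains 2.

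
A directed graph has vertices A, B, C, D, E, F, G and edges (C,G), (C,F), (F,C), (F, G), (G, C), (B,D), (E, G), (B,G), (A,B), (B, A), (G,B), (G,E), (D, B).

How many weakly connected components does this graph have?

1

From A: component {A, B, C, D, E, F, G}.
That's 1 component.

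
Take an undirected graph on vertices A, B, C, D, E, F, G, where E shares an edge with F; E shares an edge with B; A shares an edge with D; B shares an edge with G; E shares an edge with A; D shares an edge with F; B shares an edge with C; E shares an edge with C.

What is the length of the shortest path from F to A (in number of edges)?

2

Distance 0: F.
Distance 1: D, E.
Distance 2: A, B, C — contains A.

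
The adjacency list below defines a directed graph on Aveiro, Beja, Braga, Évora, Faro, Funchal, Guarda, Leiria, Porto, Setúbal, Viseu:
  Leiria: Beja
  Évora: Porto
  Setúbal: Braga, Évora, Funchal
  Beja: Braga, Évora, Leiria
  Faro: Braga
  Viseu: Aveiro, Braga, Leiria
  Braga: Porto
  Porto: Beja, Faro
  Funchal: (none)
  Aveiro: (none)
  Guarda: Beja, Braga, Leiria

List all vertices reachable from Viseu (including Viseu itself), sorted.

Aveiro, Beja, Braga, Évora, Faro, Leiria, Porto, Viseu

Start at Viseu.
Its neighbours: Aveiro, Braga, Leiria.
Then their neighbours: Beja, Porto.
Then next layer: Évora, Faro.
Nothing further is reachable.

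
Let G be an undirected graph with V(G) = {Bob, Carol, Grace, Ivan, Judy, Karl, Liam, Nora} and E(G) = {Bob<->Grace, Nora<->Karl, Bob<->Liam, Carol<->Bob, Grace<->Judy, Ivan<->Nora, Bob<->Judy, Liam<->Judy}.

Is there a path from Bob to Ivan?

Explore from Bob.
Distance 1: reach Carol, Grace, Judy, Liam.
The search is exhausted without reaching Ivan; it lies in a different component.

No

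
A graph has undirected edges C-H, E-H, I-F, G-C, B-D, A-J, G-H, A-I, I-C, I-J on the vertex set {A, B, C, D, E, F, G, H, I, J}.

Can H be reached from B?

Explore from B.
Distance 1: reach D.
The search is exhausted without reaching H; it lies in a different component.

No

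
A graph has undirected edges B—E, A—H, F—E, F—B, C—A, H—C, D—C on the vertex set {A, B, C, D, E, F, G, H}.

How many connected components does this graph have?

3

From A: component {A, C, D, H}.
From B: component {B, E, F}.
From G: component {G}.
That's 3 components.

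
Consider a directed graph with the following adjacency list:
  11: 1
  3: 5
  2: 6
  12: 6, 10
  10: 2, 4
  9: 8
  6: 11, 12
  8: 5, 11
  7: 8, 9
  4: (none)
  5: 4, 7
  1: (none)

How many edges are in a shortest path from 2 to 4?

Distance 0: 2.
Distance 1: 6.
Distance 2: 11, 12.
Distance 3: 1, 10.
Distance 4: 4 — contains 4.

4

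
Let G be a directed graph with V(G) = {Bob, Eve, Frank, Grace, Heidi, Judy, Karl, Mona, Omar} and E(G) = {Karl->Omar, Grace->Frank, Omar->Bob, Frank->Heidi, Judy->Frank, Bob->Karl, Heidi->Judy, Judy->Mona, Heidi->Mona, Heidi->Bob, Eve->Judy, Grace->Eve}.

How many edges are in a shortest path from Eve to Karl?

Distance 0: Eve.
Distance 1: Judy.
Distance 2: Frank, Mona.
Distance 3: Heidi.
Distance 4: Bob.
Distance 5: Karl — contains Karl.

5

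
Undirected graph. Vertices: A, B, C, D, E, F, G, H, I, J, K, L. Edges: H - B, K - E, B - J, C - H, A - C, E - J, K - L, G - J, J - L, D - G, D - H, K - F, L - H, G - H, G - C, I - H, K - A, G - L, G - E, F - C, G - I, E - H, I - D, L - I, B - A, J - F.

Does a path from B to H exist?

Explore from B.
Distance 1: reach A, H, J.
Found H.

Yes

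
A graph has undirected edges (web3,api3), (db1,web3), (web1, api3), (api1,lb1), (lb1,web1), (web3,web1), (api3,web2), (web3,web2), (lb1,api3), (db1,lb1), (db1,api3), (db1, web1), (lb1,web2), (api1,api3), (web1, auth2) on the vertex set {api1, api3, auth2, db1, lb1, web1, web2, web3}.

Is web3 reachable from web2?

Explore from web2.
Distance 1: reach api3, lb1, web3.
Found web3.

Yes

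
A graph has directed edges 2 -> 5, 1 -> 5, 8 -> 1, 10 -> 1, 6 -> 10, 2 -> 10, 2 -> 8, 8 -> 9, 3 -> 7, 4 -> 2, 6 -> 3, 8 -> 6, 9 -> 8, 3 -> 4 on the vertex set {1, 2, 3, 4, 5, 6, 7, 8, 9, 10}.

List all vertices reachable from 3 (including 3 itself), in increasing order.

Start at 3.
Its neighbours: 4, 7.
Then their neighbours: 2.
Then next layer: 5, 8, 10.
Then next layer: 1, 6, 9.
Every vertex is now reached.

1, 2, 3, 4, 5, 6, 7, 8, 9, 10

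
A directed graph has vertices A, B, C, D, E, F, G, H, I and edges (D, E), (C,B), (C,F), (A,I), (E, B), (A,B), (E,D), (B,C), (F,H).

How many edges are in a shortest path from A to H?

Distance 0: A.
Distance 1: B, I.
Distance 2: C.
Distance 3: F.
Distance 4: H — contains H.

4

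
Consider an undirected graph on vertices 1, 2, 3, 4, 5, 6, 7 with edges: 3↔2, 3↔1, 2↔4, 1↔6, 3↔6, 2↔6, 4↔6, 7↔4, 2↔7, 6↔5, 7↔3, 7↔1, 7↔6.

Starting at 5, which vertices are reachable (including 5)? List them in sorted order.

1, 2, 3, 4, 5, 6, 7

Start at 5.
Its neighbours: 6.
Then their neighbours: 1, 2, 3, 4, 7.
Every vertex is now reached.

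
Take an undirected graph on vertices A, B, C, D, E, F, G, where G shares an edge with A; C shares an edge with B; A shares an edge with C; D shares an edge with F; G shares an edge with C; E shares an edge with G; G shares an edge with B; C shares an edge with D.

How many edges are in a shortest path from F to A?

Distance 0: F.
Distance 1: D.
Distance 2: C.
Distance 3: A, B, G — contains A.

3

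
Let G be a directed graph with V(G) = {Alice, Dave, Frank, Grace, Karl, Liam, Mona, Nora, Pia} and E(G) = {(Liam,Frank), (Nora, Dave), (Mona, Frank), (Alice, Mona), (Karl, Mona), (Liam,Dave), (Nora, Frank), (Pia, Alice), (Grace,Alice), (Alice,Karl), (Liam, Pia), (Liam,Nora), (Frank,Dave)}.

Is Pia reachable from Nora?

Explore from Nora.
Distance 1: reach Dave, Frank.
The search from Nora is exhausted; no directed path reaches Pia.

No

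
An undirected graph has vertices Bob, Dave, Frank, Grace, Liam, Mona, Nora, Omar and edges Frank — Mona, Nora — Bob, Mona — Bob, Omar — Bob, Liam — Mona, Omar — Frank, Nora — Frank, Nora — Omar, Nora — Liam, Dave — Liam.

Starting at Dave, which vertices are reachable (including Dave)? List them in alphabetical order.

Start at Dave.
Its neighbours: Liam.
Then their neighbours: Mona, Nora.
Then next layer: Bob, Frank, Omar.
Nothing further is reachable.

Bob, Dave, Frank, Liam, Mona, Nora, Omar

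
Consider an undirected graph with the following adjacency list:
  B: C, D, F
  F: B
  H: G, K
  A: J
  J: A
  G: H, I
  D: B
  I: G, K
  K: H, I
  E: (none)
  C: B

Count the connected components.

4

From A: component {A, J}.
From B: component {B, C, D, F}.
From E: component {E}.
From G: component {G, H, I, K}.
That's 4 components.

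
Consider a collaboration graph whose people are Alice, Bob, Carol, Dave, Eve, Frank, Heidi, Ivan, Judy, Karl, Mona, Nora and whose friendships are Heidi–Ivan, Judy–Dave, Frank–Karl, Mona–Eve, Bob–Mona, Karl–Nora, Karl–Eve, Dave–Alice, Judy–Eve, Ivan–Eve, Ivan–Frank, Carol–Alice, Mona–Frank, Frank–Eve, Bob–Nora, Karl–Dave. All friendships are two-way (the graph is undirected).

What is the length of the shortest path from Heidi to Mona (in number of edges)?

3

Distance 0: Heidi.
Distance 1: Ivan.
Distance 2: Eve, Frank.
Distance 3: Judy, Karl, Mona — contains Mona.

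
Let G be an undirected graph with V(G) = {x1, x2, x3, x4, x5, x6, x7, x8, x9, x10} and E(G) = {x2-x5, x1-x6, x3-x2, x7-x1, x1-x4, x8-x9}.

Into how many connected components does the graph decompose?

From x1: component {x1, x4, x6, x7}.
From x2: component {x2, x3, x5}.
From x8: component {x8, x9}.
From x10: component {x10}.
That's 4 components.

4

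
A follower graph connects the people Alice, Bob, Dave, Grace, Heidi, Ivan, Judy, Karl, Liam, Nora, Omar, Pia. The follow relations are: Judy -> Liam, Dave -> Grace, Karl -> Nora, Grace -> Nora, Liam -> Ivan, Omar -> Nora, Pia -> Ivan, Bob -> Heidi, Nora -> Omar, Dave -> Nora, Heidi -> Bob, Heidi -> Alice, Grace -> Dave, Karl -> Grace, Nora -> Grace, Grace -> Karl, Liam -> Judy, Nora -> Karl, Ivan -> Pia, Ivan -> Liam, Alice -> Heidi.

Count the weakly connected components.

From Alice: component {Alice, Bob, Heidi}.
From Dave: component {Dave, Grace, Karl, Nora, Omar}.
From Ivan: component {Ivan, Judy, Liam, Pia}.
That's 3 components.

3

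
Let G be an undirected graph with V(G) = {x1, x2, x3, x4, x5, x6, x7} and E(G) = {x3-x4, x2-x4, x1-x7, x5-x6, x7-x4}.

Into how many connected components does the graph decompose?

2

From x1: component {x1, x2, x3, x4, x7}.
From x5: component {x5, x6}.
That's 2 components.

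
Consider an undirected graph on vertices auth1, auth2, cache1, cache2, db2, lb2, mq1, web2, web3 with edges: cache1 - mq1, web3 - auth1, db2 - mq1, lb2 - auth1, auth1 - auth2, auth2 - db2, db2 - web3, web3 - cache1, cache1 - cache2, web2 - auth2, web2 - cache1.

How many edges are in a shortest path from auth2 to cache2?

3

Distance 0: auth2.
Distance 1: auth1, db2, web2.
Distance 2: cache1, lb2, mq1, web3.
Distance 3: cache2 — contains cache2.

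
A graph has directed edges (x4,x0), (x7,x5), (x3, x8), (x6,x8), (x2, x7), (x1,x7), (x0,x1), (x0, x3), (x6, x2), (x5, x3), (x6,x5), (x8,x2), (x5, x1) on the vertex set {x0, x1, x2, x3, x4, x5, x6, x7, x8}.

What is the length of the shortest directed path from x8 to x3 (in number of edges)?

4

Distance 0: x8.
Distance 1: x2.
Distance 2: x7.
Distance 3: x5.
Distance 4: x1, x3 — contains x3.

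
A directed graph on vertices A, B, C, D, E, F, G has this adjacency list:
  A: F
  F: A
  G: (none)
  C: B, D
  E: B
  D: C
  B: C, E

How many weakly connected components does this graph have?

From A: component {A, F}.
From B: component {B, C, D, E}.
From G: component {G}.
That's 3 components.

3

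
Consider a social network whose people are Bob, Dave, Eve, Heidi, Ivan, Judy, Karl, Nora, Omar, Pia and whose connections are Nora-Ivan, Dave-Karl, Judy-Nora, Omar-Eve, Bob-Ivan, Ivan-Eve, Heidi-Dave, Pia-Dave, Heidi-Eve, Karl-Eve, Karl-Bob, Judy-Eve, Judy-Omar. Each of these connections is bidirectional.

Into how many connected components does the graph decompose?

From Bob: component {Bob, Dave, Eve, Heidi, Ivan, Judy, Karl, Nora, Omar, Pia}.
That's 1 component.

1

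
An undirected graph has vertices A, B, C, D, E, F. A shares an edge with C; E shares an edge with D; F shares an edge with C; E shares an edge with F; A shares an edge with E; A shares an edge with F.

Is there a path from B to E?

B has no edges, so nothing is reachable from it.

No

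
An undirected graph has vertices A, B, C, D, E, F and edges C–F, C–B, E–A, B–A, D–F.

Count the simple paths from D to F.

1

D–F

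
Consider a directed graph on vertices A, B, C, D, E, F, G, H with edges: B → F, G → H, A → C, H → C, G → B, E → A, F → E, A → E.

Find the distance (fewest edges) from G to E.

3

Distance 0: G.
Distance 1: B, H.
Distance 2: C, F.
Distance 3: E — contains E.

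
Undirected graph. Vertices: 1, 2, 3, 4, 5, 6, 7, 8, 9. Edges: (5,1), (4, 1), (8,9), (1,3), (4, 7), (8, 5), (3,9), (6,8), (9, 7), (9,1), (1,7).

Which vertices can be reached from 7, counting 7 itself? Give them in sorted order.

1, 3, 4, 5, 6, 7, 8, 9

Start at 7.
Its neighbours: 1, 4, 9.
Then their neighbours: 3, 5, 8.
Then next layer: 6.
Nothing further is reachable.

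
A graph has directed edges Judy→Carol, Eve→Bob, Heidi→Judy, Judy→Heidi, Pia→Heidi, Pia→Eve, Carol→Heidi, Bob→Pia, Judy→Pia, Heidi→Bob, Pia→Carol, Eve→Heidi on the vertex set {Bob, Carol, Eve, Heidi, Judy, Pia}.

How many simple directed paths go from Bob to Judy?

Bob→Pia→Carol→Heidi→Judy
Bob→Pia→Eve→Heidi→Judy
Bob→Pia→Heidi→Judy

3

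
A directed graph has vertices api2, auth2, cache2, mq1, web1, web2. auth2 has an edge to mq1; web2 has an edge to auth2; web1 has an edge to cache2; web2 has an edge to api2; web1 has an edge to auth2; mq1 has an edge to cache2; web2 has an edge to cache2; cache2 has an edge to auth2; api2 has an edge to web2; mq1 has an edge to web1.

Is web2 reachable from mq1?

No

Explore from mq1.
Distance 1: reach cache2, web1.
Distance 2: reach auth2.
The search from mq1 is exhausted; no directed path reaches web2.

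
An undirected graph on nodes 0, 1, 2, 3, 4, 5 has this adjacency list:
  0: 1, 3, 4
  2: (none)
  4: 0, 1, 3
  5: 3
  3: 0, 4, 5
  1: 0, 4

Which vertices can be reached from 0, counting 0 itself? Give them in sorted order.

Start at 0.
Its neighbours: 1, 3, 4.
Then their neighbours: 5.
Nothing further is reachable.

0, 1, 3, 4, 5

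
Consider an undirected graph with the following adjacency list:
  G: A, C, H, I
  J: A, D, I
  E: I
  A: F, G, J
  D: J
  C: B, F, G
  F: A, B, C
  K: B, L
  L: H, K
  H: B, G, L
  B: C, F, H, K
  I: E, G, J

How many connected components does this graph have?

From A: component {A, B, C, D, E, F, G, H, I, J, K, L}.
That's 1 component.

1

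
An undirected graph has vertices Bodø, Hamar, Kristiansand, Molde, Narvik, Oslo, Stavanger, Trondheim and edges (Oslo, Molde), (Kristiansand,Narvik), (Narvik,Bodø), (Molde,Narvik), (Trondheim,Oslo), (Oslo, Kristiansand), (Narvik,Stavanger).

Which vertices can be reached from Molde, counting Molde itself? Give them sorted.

Bodø, Kristiansand, Molde, Narvik, Oslo, Stavanger, Trondheim

Start at Molde.
Its neighbours: Narvik, Oslo.
Then their neighbours: Bodø, Kristiansand, Stavanger, Trondheim.
Nothing further is reachable.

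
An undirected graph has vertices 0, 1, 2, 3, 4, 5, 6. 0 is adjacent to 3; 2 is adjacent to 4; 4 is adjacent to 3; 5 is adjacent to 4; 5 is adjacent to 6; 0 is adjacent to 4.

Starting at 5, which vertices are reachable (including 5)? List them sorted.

Start at 5.
Its neighbours: 4, 6.
Then their neighbours: 0, 2, 3.
Nothing further is reachable.

0, 2, 3, 4, 5, 6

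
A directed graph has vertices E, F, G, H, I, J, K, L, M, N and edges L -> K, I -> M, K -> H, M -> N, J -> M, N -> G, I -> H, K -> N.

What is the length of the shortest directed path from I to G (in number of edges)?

Distance 0: I.
Distance 1: H, M.
Distance 2: N.
Distance 3: G — contains G.

3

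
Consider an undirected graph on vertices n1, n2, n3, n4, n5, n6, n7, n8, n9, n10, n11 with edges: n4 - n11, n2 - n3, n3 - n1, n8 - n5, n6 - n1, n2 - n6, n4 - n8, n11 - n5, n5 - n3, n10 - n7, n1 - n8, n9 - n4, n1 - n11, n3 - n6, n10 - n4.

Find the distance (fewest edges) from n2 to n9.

5

Distance 0: n2.
Distance 1: n3, n6.
Distance 2: n1, n5.
Distance 3: n8, n11.
Distance 4: n4.
Distance 5: n9, n10 — contains n9.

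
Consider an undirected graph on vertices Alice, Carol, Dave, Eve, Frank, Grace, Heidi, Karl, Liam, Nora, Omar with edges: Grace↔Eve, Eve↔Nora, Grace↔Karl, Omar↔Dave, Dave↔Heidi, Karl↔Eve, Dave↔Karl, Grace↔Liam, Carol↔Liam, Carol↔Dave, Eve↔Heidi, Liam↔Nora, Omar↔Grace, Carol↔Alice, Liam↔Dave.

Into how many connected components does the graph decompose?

2

From Alice: component {Alice, Carol, Dave, Eve, Grace, Heidi, Karl, Liam, Nora, Omar}.
From Frank: component {Frank}.
That's 2 components.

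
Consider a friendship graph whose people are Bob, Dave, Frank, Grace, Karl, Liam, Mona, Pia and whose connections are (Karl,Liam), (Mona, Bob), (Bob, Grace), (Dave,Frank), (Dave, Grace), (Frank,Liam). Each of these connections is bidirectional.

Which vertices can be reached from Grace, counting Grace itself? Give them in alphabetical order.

Start at Grace.
Its neighbours: Bob, Dave.
Then their neighbours: Frank, Mona.
Then next layer: Liam.
Then next layer: Karl.
Nothing further is reachable.

Bob, Dave, Frank, Grace, Karl, Liam, Mona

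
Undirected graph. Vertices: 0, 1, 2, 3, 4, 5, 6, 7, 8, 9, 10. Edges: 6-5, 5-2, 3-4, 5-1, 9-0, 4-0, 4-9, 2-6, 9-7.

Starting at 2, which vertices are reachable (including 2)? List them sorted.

Start at 2.
Its neighbours: 5, 6.
Then their neighbours: 1.
Nothing further is reachable.

1, 2, 5, 6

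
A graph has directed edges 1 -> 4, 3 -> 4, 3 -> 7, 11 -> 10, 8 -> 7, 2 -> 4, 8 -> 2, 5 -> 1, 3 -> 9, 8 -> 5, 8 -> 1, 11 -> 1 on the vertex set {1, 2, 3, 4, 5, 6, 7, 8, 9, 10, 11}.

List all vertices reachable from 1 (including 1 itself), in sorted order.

1, 4

Start at 1.
Its neighbours: 4.
Nothing further is reachable.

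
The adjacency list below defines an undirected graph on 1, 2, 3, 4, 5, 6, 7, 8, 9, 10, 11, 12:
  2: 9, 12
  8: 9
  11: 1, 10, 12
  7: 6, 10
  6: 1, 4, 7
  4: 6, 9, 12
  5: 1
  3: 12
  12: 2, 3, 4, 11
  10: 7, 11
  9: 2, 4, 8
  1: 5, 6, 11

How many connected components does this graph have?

1

From 1: component {1, 2, 3, 4, 5, 6, 7, 8, 9, 10, 11, 12}.
That's 1 component.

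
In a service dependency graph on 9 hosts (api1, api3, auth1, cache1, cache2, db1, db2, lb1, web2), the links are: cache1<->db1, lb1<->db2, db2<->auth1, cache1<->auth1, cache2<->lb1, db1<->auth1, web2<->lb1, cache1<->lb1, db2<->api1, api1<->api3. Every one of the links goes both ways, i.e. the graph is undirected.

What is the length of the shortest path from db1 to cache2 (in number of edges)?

Distance 0: db1.
Distance 1: auth1, cache1.
Distance 2: db2, lb1.
Distance 3: api1, cache2, web2 — contains cache2.

3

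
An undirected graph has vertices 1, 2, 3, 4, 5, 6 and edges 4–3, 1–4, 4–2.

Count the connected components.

3

From 1: component {1, 2, 3, 4}.
From 5: component {5}.
From 6: component {6}.
That's 3 components.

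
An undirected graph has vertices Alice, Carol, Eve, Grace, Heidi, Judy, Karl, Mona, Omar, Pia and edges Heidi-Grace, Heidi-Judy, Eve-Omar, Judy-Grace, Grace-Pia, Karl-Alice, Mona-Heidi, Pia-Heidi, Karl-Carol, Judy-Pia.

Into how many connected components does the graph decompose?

From Alice: component {Alice, Carol, Karl}.
From Eve: component {Eve, Omar}.
From Grace: component {Grace, Heidi, Judy, Mona, Pia}.
That's 3 components.

3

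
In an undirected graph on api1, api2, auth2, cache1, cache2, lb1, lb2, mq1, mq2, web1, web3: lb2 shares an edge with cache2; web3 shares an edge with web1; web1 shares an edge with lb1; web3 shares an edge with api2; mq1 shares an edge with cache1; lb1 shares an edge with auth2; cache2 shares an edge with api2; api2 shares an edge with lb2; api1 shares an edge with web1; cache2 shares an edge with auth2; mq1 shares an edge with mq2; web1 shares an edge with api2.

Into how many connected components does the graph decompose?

From api1: component {api1, api2, auth2, cache2, lb1, lb2, web1, web3}.
From cache1: component {cache1, mq1, mq2}.
That's 2 components.

2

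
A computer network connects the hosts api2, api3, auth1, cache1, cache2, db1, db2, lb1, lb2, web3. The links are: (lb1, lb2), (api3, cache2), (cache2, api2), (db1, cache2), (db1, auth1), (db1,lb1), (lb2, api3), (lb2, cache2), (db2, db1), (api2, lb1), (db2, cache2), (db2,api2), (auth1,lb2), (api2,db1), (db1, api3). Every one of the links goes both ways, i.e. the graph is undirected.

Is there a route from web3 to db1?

No

web3 has no edges, so nothing is reachable from it.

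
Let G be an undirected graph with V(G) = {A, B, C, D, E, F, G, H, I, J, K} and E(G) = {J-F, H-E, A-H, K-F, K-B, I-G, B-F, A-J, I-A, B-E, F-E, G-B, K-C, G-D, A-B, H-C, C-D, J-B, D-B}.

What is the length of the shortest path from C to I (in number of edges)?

Distance 0: C.
Distance 1: D, H, K.
Distance 2: A, B, E, F, G.
Distance 3: I, J — contains I.

3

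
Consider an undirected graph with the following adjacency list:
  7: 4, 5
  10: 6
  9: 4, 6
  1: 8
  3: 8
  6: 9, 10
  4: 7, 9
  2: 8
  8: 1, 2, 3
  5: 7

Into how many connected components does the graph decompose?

From 1: component {1, 2, 3, 8}.
From 4: component {4, 5, 6, 7, 9, 10}.
That's 2 components.

2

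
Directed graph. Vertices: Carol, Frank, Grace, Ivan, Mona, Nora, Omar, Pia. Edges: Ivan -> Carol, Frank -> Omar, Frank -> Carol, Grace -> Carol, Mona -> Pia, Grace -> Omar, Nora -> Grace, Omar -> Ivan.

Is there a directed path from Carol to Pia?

No

Carol has no outgoing edges, so nothing is reachable from it.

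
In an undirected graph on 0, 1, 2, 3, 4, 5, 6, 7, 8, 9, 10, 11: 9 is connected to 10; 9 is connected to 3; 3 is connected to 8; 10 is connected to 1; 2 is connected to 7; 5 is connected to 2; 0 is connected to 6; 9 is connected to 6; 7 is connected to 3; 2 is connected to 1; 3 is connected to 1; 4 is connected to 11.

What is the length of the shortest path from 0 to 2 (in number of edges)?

Distance 0: 0.
Distance 1: 6.
Distance 2: 9.
Distance 3: 3, 10.
Distance 4: 1, 7, 8.
Distance 5: 2 — contains 2.

5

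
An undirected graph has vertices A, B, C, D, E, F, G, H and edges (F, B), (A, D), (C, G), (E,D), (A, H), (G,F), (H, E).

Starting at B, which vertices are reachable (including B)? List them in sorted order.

B, C, F, G

Start at B.
Its neighbours: F.
Then their neighbours: G.
Then next layer: C.
Nothing further is reachable.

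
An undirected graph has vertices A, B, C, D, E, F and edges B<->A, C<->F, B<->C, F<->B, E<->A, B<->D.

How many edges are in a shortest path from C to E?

3

Distance 0: C.
Distance 1: B, F.
Distance 2: A, D.
Distance 3: E — contains E.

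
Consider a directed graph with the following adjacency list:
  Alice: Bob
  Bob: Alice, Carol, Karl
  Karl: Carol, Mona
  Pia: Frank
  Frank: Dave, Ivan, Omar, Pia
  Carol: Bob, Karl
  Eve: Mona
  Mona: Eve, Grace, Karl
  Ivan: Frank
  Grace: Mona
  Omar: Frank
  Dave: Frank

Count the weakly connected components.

2

From Alice: component {Alice, Bob, Carol, Eve, Grace, Karl, Mona}.
From Dave: component {Dave, Frank, Ivan, Omar, Pia}.
That's 2 components.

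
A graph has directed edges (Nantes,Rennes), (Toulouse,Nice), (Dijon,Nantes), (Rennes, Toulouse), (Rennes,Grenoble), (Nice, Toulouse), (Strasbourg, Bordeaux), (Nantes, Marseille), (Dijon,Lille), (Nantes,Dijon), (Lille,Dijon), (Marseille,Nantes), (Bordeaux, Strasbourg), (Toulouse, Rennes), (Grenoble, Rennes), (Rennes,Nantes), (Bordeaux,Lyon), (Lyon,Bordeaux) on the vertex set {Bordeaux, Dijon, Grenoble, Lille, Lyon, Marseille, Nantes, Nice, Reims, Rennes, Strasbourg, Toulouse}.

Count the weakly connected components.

3

From Bordeaux: component {Bordeaux, Lyon, Strasbourg}.
From Dijon: component {Dijon, Grenoble, Lille, Marseille, Nantes, Nice, Rennes, Toulouse}.
From Reims: component {Reims}.
That's 3 components.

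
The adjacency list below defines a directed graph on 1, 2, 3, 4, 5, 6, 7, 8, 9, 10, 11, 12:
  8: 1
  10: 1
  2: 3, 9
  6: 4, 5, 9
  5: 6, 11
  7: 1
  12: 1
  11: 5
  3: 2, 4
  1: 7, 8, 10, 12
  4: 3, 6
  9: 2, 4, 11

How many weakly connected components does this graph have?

From 1: component {1, 7, 8, 10, 12}.
From 2: component {2, 3, 4, 5, 6, 9, 11}.
That's 2 components.

2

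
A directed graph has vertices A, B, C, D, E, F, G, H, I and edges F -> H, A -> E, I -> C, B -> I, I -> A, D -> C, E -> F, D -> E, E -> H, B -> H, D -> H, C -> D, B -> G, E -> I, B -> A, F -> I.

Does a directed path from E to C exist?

Explore from E.
Distance 1: reach F, H, I.
Distance 2: reach A, C.
Found C.

Yes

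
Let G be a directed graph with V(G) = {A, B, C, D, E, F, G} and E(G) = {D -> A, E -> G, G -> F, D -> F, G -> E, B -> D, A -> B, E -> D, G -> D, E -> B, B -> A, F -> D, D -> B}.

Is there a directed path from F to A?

Explore from F.
Distance 1: reach D.
Distance 2: reach A, B.
Found A.

Yes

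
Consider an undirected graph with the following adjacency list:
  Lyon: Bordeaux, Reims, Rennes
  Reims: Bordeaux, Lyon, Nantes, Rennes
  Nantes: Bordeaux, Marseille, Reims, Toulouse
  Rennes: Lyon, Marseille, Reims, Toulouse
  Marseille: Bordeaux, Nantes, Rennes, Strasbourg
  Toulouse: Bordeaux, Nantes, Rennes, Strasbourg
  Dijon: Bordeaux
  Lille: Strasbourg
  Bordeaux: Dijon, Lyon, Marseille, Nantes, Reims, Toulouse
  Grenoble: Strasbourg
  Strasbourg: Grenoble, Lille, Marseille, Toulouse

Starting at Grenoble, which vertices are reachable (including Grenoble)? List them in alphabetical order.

Start at Grenoble.
Its neighbours: Strasbourg.
Then their neighbours: Lille, Marseille, Toulouse.
Then next layer: Bordeaux, Nantes, Rennes.
Then next layer: Dijon, Lyon, Reims.
Every vertex is now reached.

Bordeaux, Dijon, Grenoble, Lille, Lyon, Marseille, Nantes, Reims, Rennes, Strasbourg, Toulouse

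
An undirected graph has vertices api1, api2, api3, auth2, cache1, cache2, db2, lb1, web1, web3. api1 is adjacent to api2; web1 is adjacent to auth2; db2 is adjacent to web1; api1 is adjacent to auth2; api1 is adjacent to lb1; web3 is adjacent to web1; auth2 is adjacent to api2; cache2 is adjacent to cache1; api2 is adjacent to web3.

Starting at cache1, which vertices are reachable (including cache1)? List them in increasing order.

cache1, cache2

Start at cache1.
Its neighbours: cache2.
Nothing further is reachable.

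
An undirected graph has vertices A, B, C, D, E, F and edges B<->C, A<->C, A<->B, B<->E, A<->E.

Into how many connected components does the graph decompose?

From A: component {A, B, C, E}.
From D: component {D}.
From F: component {F}.
That's 3 components.

3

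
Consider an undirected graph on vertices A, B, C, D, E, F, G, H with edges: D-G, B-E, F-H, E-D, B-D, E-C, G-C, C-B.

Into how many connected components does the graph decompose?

3

From A: component {A}.
From B: component {B, C, D, E, G}.
From F: component {F, H}.
That's 3 components.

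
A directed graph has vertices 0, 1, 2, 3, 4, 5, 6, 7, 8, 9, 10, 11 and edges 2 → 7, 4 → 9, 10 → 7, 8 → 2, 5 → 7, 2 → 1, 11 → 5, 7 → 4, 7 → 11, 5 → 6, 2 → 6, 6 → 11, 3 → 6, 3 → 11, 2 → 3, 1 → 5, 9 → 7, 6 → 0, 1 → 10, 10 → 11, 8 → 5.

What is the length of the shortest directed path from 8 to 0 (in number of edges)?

3

Distance 0: 8.
Distance 1: 2, 5.
Distance 2: 1, 3, 6, 7.
Distance 3: 0, 4, 10, 11 — contains 0.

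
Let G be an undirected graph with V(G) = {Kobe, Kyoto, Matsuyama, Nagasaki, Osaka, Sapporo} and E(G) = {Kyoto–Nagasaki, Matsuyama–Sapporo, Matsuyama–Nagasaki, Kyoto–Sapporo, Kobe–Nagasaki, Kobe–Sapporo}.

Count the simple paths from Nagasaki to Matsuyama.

Nagasaki–Kobe–Sapporo–Matsuyama
Nagasaki–Kyoto–Sapporo–Matsuyama
Nagasaki–Matsuyama

3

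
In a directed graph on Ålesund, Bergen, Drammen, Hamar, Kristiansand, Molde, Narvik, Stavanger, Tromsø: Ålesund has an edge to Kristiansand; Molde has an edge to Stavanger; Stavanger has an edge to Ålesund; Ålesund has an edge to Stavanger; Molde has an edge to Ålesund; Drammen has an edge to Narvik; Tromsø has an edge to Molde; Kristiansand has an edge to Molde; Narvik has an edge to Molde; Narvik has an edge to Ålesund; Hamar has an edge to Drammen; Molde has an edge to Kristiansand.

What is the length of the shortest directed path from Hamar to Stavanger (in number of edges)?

4

Distance 0: Hamar.
Distance 1: Drammen.
Distance 2: Narvik.
Distance 3: Ålesund, Molde.
Distance 4: Kristiansand, Stavanger — contains Stavanger.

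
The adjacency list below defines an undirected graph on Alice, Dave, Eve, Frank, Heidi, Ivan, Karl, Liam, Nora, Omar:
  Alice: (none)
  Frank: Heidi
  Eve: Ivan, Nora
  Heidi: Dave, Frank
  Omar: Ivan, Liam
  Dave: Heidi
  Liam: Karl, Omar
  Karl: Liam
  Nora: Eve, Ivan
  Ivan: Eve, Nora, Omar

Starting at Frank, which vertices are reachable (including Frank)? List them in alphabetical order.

Start at Frank.
Its neighbours: Heidi.
Then their neighbours: Dave.
Nothing further is reachable.

Dave, Frank, Heidi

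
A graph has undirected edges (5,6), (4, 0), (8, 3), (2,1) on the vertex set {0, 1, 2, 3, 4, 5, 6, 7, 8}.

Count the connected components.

5

From 0: component {0, 4}.
From 1: component {1, 2}.
From 3: component {3, 8}.
From 5: component {5, 6}.
From 7: component {7}.
That's 5 components.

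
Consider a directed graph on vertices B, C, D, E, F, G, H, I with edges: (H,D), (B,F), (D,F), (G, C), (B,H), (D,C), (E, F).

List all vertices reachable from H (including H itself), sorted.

Start at H.
Its neighbours: D.
Then their neighbours: C, F.
Nothing further is reachable.

C, D, F, H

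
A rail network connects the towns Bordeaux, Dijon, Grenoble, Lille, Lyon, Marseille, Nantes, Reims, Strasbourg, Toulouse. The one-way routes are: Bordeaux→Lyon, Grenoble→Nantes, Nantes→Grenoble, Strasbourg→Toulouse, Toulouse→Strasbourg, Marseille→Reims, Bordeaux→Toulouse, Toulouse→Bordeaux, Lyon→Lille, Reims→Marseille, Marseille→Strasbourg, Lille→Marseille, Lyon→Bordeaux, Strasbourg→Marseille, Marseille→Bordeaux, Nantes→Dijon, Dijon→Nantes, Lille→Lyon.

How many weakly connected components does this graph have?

From Bordeaux: component {Bordeaux, Lille, Lyon, Marseille, Reims, Strasbourg, Toulouse}.
From Dijon: component {Dijon, Grenoble, Nantes}.
That's 2 components.

2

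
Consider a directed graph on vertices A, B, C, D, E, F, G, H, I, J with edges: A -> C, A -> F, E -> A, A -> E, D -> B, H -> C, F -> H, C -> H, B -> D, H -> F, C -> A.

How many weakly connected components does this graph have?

From A: component {A, C, E, F, H}.
From B: component {B, D}.
From G: component {G}.
From I: component {I}.
From J: component {J}.
That's 5 components.

5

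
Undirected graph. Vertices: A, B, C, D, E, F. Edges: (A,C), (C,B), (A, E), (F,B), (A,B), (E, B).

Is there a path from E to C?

Yes

Explore from E.
Distance 1: reach A, B.
Distance 2: reach C, F.
Found C.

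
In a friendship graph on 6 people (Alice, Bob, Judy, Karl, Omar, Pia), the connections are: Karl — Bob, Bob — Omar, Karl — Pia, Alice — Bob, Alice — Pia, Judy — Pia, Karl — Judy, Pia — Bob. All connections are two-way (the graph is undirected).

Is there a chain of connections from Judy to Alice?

Explore from Judy.
Distance 1: reach Karl, Pia.
Distance 2: reach Alice, Bob.
Found Alice.

Yes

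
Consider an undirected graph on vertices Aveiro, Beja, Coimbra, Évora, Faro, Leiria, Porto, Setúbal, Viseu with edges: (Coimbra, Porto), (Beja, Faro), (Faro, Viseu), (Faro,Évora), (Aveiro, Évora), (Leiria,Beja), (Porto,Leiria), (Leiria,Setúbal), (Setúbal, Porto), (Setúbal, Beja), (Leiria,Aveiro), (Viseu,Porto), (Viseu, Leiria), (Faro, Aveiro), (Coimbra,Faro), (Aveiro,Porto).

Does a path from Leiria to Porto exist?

Explore from Leiria.
Distance 1: reach Aveiro, Beja, Porto, Setúbal, Viseu.
Found Porto.

Yes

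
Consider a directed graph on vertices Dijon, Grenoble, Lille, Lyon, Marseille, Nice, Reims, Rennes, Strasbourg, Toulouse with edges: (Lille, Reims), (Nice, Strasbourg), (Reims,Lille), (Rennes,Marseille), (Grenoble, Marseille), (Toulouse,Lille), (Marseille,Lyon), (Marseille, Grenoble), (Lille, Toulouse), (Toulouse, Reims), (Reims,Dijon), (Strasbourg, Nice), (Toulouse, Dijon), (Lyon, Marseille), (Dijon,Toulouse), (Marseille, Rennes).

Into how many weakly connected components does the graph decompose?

From Dijon: component {Dijon, Lille, Reims, Toulouse}.
From Grenoble: component {Grenoble, Lyon, Marseille, Rennes}.
From Nice: component {Nice, Strasbourg}.
That's 3 components.

3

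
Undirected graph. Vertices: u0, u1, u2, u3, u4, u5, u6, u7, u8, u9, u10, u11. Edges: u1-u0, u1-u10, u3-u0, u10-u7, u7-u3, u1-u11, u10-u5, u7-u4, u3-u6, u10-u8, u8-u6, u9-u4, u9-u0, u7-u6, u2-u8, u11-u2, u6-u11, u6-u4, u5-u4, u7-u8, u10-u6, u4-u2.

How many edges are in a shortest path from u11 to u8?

2

Distance 0: u11.
Distance 1: u1, u2, u6.
Distance 2: u0, u3, u4, u7, u8, u10 — contains u8.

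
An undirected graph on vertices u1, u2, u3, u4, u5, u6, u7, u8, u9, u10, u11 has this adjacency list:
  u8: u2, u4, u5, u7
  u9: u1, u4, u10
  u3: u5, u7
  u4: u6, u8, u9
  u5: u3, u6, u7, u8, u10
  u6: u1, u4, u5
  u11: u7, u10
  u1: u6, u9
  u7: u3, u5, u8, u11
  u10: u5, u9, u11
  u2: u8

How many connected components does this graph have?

From u1: component {u1, u2, u3, u4, u5, u6, u7, u8, u9, u10, u11}.
That's 1 component.

1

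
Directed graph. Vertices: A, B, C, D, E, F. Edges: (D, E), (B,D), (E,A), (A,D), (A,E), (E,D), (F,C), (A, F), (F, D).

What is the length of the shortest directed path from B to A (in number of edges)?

3

Distance 0: B.
Distance 1: D.
Distance 2: E.
Distance 3: A — contains A.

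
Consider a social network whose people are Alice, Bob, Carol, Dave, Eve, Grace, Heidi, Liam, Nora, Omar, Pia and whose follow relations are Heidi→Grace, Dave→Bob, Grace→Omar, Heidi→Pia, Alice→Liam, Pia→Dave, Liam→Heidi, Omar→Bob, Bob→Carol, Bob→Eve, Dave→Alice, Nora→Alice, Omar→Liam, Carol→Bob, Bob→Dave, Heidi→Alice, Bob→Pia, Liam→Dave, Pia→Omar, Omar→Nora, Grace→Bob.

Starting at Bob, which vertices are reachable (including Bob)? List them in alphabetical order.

Start at Bob.
Its neighbours: Carol, Dave, Eve, Pia.
Then their neighbours: Alice, Omar.
Then next layer: Liam, Nora.
Then next layer: Heidi.
Then next layer: Grace.
Every vertex is now reached.

Alice, Bob, Carol, Dave, Eve, Grace, Heidi, Liam, Nora, Omar, Pia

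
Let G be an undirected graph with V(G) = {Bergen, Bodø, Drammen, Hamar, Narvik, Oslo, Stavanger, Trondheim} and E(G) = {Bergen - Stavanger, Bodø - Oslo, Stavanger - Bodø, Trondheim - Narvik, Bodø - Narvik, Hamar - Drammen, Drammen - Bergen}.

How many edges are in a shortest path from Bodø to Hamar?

4

Distance 0: Bodø.
Distance 1: Narvik, Oslo, Stavanger.
Distance 2: Bergen, Trondheim.
Distance 3: Drammen.
Distance 4: Hamar — contains Hamar.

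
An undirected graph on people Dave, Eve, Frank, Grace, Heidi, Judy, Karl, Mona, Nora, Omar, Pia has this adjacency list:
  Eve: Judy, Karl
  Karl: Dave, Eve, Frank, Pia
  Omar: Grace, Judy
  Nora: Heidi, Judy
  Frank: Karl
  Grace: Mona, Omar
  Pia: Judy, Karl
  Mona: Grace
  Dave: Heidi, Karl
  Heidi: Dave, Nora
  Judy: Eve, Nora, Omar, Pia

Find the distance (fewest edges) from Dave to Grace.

5

Distance 0: Dave.
Distance 1: Heidi, Karl.
Distance 2: Eve, Frank, Nora, Pia.
Distance 3: Judy.
Distance 4: Omar.
Distance 5: Grace — contains Grace.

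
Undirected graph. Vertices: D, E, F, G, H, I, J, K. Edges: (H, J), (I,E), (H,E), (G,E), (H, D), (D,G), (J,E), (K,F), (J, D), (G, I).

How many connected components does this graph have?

From D: component {D, E, G, H, I, J}.
From F: component {F, K}.
That's 2 components.

2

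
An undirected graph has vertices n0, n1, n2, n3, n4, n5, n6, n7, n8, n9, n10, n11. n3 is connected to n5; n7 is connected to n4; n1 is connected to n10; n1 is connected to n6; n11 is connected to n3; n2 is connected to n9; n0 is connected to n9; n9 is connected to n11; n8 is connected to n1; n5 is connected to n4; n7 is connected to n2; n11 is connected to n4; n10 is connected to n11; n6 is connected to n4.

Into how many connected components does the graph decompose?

From n0: component {n0, n1, n2, n3, n4, n5, n6, n7, n8, n9, n10, n11}.
That's 1 component.

1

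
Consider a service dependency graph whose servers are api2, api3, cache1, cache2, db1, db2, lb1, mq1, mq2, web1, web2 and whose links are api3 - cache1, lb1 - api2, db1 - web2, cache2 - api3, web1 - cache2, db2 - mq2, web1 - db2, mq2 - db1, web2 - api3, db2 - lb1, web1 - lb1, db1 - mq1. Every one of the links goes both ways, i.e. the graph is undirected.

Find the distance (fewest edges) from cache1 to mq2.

4

Distance 0: cache1.
Distance 1: api3.
Distance 2: cache2, web2.
Distance 3: db1, web1.
Distance 4: db2, lb1, mq1, mq2 — contains mq2.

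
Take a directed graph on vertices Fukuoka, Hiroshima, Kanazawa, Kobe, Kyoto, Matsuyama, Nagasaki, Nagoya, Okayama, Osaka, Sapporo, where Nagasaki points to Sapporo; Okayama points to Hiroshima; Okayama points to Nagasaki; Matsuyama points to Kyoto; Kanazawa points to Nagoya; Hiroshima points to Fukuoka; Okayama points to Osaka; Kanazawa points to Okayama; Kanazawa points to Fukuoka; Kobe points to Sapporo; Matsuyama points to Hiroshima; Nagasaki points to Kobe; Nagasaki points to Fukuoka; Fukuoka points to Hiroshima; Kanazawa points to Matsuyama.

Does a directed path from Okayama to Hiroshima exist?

Explore from Okayama.
Distance 1: reach Hiroshima, Nagasaki, Osaka.
Found Hiroshima.

Yes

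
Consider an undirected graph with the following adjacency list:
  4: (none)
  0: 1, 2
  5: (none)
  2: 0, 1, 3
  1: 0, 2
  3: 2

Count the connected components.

From 0: component {0, 1, 2, 3}.
From 4: component {4}.
From 5: component {5}.
That's 3 components.

3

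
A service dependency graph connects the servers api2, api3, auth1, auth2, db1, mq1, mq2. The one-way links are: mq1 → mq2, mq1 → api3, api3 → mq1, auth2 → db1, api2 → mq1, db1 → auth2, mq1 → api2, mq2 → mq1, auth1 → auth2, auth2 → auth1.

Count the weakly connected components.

From api2: component {api2, api3, mq1, mq2}.
From auth1: component {auth1, auth2, db1}.
That's 2 components.

2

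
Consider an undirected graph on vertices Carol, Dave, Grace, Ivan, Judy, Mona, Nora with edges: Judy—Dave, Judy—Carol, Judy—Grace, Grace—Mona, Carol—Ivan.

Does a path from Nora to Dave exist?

No

Nora has no edges, so nothing is reachable from it.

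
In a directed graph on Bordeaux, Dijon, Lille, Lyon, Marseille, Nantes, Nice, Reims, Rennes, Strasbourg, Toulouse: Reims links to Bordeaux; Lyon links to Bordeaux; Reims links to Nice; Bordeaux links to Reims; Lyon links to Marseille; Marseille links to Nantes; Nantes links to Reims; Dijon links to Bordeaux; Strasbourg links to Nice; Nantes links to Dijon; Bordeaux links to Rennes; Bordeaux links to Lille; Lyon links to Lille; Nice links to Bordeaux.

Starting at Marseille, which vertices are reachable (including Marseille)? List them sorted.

Bordeaux, Dijon, Lille, Marseille, Nantes, Nice, Reims, Rennes

Start at Marseille.
Its neighbours: Nantes.
Then their neighbours: Dijon, Reims.
Then next layer: Bordeaux, Nice.
Then next layer: Lille, Rennes.
Nothing further is reachable.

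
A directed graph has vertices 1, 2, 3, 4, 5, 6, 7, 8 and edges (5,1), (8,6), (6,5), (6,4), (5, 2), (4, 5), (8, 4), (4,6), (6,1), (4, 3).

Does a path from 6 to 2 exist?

Yes

Explore from 6.
Distance 1: reach 1, 4, 5.
Distance 2: reach 2, 3.
Found 2.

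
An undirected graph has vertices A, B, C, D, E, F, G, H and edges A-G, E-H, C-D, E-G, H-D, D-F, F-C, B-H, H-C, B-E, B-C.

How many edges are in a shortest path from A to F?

5

Distance 0: A.
Distance 1: G.
Distance 2: E.
Distance 3: B, H.
Distance 4: C, D.
Distance 5: F — contains F.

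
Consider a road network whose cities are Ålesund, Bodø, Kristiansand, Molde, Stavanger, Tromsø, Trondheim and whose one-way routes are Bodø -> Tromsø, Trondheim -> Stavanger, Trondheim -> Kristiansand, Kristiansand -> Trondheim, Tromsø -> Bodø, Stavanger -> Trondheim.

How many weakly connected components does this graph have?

From Ålesund: component {Ålesund}.
From Bodø: component {Bodø, Tromsø}.
From Kristiansand: component {Kristiansand, Stavanger, Trondheim}.
From Molde: component {Molde}.
That's 4 components.

4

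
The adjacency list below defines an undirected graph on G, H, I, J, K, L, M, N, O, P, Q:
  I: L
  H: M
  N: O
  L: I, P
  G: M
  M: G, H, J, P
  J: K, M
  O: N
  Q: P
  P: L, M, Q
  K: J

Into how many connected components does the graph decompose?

2

From G: component {G, H, I, J, K, L, M, P, Q}.
From N: component {N, O}.
That's 2 components.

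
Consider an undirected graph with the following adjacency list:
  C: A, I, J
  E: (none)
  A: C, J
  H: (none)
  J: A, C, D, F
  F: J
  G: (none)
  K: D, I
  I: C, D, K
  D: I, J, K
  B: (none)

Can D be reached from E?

E has no edges, so nothing is reachable from it.

No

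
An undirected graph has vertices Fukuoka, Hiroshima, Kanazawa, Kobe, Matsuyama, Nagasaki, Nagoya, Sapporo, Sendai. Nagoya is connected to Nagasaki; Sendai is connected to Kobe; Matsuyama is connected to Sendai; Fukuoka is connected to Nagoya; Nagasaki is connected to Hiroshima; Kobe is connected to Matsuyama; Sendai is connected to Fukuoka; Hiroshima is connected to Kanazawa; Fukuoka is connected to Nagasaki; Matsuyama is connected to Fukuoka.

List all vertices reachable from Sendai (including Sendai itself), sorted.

Fukuoka, Hiroshima, Kanazawa, Kobe, Matsuyama, Nagasaki, Nagoya, Sendai

Start at Sendai.
Its neighbours: Fukuoka, Kobe, Matsuyama.
Then their neighbours: Nagasaki, Nagoya.
Then next layer: Hiroshima.
Then next layer: Kanazawa.
Nothing further is reachable.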